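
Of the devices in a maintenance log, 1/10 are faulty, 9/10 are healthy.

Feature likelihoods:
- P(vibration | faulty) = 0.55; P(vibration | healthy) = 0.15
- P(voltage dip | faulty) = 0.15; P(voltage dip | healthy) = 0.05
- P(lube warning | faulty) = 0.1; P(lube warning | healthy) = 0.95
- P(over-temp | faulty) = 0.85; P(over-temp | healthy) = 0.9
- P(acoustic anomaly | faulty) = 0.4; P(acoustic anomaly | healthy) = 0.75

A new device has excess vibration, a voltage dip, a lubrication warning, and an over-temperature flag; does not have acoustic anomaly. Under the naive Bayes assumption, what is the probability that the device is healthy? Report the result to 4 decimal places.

faulty: 0.1 × 0.55 × 0.15 × 0.1 × 0.85 × (1−0.4) = 0.00042075
healthy: 0.9 × 0.15 × 0.05 × 0.95 × 0.9 × (1−0.75) = 0.0014428125
P(healthy | x) = 0.0014428125 / 0.0018635625 ≈ 0.7742

0.7742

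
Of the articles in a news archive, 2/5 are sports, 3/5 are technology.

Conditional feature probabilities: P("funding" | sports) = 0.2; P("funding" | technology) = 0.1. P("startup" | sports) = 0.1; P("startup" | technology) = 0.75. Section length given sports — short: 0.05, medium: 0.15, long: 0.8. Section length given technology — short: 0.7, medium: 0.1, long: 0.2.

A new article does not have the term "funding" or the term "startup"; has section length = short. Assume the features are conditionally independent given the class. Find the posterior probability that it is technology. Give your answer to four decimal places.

sports: 0.4 × (1−0.2) × (1−0.1) × 0.05 = 0.0144
technology: 0.6 × (1−0.1) × (1−0.75) × 0.7 = 0.0945
P(technology | x) = 0.0945 / 0.1089 ≈ 0.8678

0.8678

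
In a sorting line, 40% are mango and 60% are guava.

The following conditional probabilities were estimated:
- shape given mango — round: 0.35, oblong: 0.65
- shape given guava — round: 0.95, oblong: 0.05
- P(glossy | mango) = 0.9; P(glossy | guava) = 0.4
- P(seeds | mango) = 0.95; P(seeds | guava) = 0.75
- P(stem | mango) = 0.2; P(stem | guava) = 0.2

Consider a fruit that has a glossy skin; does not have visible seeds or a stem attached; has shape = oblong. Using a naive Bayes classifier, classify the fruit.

mango

mango: 0.4 × 0.65 × 0.9 × (1−0.95) × (1−0.2) = 0.00936
guava: 0.6 × 0.05 × 0.4 × (1−0.75) × (1−0.2) = 0.0024
Highest score → mango.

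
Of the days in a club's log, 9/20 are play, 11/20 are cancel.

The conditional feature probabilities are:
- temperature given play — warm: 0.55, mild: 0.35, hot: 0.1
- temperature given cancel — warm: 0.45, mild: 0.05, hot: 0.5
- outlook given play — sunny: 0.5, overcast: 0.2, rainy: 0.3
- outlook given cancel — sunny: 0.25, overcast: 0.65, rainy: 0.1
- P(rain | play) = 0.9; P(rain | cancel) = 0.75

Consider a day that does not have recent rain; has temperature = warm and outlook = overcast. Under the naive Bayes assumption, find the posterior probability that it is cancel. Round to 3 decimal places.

play: 0.45 × 0.55 × 0.2 × (1−0.9) = 0.00495
cancel: 0.55 × 0.45 × 0.65 × (1−0.75) = 0.04021875
P(cancel | x) = 0.04021875 / 0.04516875 ≈ 0.890

0.890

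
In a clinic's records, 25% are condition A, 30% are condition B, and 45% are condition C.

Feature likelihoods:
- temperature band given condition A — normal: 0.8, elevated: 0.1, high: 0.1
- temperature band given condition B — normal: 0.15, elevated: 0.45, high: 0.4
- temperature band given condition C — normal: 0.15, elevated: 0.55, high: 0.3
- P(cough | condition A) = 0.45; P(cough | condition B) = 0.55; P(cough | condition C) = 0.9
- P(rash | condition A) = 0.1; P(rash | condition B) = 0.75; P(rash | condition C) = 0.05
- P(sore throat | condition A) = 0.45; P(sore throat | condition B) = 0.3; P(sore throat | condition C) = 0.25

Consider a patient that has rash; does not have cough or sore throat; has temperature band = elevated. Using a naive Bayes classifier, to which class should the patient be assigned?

condition B

condition A: 0.25 × 0.1 × (1−0.45) × 0.1 × (1−0.45) = 0.00075625
condition B: 0.3 × 0.45 × (1−0.55) × 0.75 × (1−0.3) = 0.03189375
condition C: 0.45 × 0.55 × (1−0.9) × 0.05 × (1−0.25) = 0.000928125
Highest score → condition B.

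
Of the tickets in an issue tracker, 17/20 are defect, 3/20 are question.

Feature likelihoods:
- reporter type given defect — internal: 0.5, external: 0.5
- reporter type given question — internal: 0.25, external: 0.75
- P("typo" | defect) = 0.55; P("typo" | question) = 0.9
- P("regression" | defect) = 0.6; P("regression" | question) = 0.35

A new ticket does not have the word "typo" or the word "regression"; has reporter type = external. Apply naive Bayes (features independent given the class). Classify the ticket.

defect: 0.85 × 0.5 × (1−0.55) × (1−0.6) = 0.0765
question: 0.15 × 0.75 × (1−0.9) × (1−0.35) = 0.0073125
Highest score → defect.

defect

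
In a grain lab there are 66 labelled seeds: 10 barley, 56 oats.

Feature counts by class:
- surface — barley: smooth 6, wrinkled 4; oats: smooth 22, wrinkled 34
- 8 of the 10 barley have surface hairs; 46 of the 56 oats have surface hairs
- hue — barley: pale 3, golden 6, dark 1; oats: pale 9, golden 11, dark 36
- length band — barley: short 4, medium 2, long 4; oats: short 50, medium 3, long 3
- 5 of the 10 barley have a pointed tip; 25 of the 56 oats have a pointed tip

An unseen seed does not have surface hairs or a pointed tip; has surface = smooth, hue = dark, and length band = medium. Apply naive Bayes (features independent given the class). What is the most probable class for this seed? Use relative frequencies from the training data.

barley: (10/66) × (6/10) × (2/10) × (1/10) × (2/10) × (5/10) ≈ 0.000181818
oats: (56/66) × (22/56) × (10/56) × (36/56) × (3/56) × (31/56) ≈ 0.00113478
Highest score → oats.

oats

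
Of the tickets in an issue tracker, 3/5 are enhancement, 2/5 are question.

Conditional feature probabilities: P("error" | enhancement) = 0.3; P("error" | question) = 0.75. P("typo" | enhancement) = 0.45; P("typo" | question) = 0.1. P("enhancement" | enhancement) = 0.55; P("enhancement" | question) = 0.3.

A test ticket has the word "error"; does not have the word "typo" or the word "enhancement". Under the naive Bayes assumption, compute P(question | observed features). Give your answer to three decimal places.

0.809

enhancement: 0.6 × 0.3 × (1−0.45) × (1−0.55) = 0.04455
question: 0.4 × 0.75 × (1−0.1) × (1−0.3) = 0.189
P(question | x) = 0.189 / 0.23355 ≈ 0.809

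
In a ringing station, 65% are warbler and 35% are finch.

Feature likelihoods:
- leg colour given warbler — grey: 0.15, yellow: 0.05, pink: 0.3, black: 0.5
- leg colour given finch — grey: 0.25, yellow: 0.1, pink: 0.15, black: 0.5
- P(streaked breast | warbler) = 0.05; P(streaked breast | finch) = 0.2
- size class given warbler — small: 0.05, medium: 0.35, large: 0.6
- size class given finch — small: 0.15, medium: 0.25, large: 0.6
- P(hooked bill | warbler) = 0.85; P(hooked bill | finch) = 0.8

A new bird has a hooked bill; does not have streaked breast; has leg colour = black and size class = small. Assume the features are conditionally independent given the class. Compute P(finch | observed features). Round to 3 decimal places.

warbler: 0.65 × 0.5 × (1−0.05) × 0.05 × 0.85 = 0.013121875
finch: 0.35 × 0.5 × (1−0.2) × 0.15 × 0.8 = 0.0168
P(finch | x) = 0.0168 / 0.029921875 ≈ 0.561

0.561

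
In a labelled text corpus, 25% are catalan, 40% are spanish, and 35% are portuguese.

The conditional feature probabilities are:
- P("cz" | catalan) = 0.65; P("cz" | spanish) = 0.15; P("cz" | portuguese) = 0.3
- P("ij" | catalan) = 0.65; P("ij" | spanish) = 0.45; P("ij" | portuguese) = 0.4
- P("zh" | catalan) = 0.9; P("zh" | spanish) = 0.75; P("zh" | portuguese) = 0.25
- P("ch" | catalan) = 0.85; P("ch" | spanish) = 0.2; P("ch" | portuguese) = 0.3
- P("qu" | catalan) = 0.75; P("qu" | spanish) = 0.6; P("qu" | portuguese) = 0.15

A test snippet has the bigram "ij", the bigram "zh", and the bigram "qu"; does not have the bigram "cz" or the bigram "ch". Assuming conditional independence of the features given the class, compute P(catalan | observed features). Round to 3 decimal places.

0.091

catalan: 0.25 × (1−0.65) × 0.65 × 0.9 × (1−0.85) × 0.75 = 0.00575859375
spanish: 0.4 × (1−0.15) × 0.45 × 0.75 × (1−0.2) × 0.6 = 0.05508
portuguese: 0.35 × (1−0.3) × 0.4 × 0.25 × (1−0.3) × 0.15 = 0.0025725
P(catalan | x) = 0.00575859375 / 0.06341109375 ≈ 0.091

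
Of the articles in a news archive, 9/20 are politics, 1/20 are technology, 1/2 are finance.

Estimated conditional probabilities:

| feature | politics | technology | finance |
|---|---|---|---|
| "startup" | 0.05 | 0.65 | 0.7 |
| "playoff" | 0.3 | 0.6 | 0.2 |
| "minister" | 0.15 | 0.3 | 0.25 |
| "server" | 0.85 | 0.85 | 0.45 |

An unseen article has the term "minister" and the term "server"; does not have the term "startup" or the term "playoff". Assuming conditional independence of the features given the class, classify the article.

politics: 0.45 × (1−0.05) × (1−0.3) × 0.15 × 0.85 = 0.038154375
technology: 0.05 × (1−0.65) × (1−0.6) × 0.3 × 0.85 = 0.001785
finance: 0.5 × (1−0.7) × (1−0.2) × 0.25 × 0.45 = 0.0135
Highest score → politics.

politics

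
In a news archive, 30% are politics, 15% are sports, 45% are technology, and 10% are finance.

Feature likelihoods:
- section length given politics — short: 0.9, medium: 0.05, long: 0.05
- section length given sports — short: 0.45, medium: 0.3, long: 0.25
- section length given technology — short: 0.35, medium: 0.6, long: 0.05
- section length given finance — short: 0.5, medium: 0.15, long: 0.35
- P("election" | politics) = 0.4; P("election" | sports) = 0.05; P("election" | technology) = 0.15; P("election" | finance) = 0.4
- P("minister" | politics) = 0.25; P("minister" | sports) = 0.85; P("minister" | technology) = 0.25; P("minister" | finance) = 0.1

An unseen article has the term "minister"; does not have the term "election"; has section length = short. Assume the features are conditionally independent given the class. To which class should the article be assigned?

politics: 0.3 × 0.9 × (1−0.4) × 0.25 = 0.0405
sports: 0.15 × 0.45 × (1−0.05) × 0.85 = 0.05450625
technology: 0.45 × 0.35 × (1−0.15) × 0.25 = 0.03346875
finance: 0.1 × 0.5 × (1−0.4) × 0.1 = 0.003
Highest score → sports.

sports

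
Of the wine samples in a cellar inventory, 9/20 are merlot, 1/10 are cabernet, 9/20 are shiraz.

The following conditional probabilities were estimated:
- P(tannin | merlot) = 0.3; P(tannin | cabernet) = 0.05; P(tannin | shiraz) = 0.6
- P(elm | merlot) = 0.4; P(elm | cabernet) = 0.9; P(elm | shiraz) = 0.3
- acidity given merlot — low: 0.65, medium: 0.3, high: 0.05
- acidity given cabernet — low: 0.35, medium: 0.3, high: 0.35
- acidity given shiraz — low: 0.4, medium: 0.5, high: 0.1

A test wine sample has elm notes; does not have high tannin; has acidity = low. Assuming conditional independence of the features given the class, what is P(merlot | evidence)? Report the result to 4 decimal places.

merlot: 0.45 × (1−0.3) × 0.4 × 0.65 = 0.0819
cabernet: 0.1 × (1−0.05) × 0.9 × 0.35 = 0.029925
shiraz: 0.45 × (1−0.6) × 0.3 × 0.4 = 0.0216
P(merlot | x) = 0.0819 / 0.133425 ≈ 0.6138

0.6138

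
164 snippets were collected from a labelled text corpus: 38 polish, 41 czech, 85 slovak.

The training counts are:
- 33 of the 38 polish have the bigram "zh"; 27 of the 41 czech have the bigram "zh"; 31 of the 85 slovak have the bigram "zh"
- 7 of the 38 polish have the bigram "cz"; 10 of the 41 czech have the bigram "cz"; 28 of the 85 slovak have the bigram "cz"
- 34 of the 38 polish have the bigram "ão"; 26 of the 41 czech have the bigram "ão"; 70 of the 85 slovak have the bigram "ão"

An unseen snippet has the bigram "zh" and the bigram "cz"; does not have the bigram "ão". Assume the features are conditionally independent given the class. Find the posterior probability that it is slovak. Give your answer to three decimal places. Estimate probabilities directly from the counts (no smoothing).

0.371

polish: (38/164) × (33/38) × (7/38) × (4/38) ≈ 0.00390176
czech: (41/164) × (27/41) × (10/41) × (15/41) ≈ 0.0146907
slovak: (85/164) × (31/85) × (28/85) × (15/85) ≈ 0.0109883
P(slovak | x) = 0.0109883 / 0.02958076 ≈ 0.371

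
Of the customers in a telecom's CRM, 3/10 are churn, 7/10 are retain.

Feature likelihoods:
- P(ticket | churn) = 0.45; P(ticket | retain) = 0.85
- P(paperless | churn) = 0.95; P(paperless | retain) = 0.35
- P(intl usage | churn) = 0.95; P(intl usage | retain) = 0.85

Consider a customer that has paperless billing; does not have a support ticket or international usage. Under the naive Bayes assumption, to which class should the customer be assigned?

churn

churn: 0.3 × (1−0.45) × 0.95 × (1−0.95) = 0.0078375
retain: 0.7 × (1−0.85) × 0.35 × (1−0.85) = 0.0055125
Highest score → churn.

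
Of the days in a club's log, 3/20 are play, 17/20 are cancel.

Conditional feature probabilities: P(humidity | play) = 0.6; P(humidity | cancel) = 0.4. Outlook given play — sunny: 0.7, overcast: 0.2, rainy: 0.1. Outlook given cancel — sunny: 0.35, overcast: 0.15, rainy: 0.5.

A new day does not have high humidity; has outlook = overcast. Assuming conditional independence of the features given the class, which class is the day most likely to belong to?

play: 0.15 × (1−0.6) × 0.2 = 0.012
cancel: 0.85 × (1−0.4) × 0.15 = 0.0765
Highest score → cancel.

cancel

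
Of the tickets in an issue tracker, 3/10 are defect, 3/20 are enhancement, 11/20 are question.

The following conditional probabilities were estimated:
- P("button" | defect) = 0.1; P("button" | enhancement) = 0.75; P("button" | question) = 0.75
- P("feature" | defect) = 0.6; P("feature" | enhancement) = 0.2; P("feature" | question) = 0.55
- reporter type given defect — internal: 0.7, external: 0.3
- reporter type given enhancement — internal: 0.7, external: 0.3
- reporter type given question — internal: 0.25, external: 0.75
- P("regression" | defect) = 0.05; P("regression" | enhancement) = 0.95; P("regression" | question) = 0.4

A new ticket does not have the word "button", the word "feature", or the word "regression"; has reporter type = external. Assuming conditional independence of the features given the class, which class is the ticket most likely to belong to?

defect: 0.3 × (1−0.1) × (1−0.6) × 0.3 × (1−0.05) = 0.03078
enhancement: 0.15 × (1−0.75) × (1−0.2) × 0.3 × (1−0.95) = 0.00045
question: 0.55 × (1−0.75) × (1−0.55) × 0.75 × (1−0.4) = 0.02784375
Highest score → defect.

defect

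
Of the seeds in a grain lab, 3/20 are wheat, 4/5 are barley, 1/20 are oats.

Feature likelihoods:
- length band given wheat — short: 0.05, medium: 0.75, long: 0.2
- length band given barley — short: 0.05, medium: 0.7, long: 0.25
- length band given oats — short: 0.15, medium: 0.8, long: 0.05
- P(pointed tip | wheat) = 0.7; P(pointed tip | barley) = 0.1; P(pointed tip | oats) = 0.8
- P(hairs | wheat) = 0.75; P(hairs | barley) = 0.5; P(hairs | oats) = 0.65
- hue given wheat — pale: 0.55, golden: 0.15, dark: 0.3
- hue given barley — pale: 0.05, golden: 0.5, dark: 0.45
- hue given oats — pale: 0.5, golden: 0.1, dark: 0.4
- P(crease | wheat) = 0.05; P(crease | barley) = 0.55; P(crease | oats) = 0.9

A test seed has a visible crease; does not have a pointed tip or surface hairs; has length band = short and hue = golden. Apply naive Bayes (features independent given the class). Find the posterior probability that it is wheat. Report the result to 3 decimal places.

0.001

wheat: 0.15 × 0.05 × (1−0.7) × (1−0.75) × 0.15 × 0.05 = 0.00000421875
barley: 0.8 × 0.05 × (1−0.1) × (1−0.5) × 0.5 × 0.55 = 0.00495
oats: 0.05 × 0.15 × (1−0.8) × (1−0.65) × 0.1 × 0.9 = 0.00004725
P(wheat | x) = 0.00000421875 / 0.00500146875 ≈ 0.001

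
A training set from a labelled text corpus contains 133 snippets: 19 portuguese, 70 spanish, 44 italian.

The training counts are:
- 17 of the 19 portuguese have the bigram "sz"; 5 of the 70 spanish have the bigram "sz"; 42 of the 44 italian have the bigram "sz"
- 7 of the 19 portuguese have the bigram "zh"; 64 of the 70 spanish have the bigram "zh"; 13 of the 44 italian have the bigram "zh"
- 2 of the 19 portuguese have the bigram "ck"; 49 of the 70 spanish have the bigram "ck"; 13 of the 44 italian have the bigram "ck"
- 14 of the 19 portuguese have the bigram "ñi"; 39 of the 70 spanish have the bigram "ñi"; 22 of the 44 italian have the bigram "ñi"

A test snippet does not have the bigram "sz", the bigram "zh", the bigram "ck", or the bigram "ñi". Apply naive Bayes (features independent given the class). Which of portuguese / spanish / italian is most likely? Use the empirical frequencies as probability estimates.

spanish

portuguese: (19/133) × (2/19) × (12/19) × (17/19) × (5/19) ≈ 0.00223624
spanish: (70/133) × (65/70) × (6/70) × (21/70) × (31/70) ≈ 0.00556544
italian: (44/133) × (2/44) × (31/44) × (31/44) × (22/44) ≈ 0.00373221
Highest score → spanish.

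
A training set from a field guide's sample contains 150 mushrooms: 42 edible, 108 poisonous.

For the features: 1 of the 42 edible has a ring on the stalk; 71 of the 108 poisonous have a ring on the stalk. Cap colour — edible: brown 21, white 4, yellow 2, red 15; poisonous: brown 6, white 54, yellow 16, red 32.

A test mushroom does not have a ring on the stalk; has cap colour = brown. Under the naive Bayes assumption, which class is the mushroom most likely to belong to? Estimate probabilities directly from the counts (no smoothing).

edible

edible: (42/150) × (41/42) × (21/42) ≈ 0.136667
poisonous: (108/150) × (37/108) × (6/108) ≈ 0.0137037
Highest score → edible.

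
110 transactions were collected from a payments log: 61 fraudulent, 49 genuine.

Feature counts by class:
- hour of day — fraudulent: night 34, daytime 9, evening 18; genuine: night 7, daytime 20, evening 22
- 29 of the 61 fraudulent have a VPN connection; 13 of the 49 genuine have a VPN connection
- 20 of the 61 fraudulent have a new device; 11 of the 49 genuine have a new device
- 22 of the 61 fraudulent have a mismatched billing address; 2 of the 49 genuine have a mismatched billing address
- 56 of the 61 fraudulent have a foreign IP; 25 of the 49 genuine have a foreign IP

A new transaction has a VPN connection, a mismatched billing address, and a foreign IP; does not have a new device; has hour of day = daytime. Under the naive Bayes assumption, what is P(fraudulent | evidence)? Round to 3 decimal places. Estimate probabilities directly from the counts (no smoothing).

fraudulent: (61/110) × (9/61) × (29/61) × (41/61) × (22/61) × (56/61) ≈ 0.00865612
genuine: (49/110) × (20/49) × (13/49) × (38/49) × (2/49) × (25/49) ≈ 0.000779022
P(fraudulent | x) = 0.00865612 / 0.009435142 ≈ 0.917

0.917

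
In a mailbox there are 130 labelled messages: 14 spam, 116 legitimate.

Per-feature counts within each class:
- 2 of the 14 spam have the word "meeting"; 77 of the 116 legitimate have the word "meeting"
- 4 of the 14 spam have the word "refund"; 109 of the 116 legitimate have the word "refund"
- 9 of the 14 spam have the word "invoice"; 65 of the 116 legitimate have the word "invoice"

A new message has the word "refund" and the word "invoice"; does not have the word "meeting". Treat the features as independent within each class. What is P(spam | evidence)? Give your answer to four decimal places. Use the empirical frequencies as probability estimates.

spam: (14/130) × (12/14) × (4/14) × (9/14) ≈ 0.0169545
legitimate: (116/130) × (39/116) × (109/116) × (65/116) ≈ 0.157959
P(spam | x) = 0.0169545 / 0.1749135 ≈ 0.0969

0.0969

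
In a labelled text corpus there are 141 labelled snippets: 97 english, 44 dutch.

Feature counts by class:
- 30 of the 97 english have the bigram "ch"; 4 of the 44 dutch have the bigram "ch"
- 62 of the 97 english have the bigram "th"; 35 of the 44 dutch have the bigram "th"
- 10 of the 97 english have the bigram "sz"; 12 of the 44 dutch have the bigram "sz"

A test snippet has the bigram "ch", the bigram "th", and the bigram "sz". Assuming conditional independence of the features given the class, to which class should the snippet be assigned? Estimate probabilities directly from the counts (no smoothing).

english: (97/141) × (30/97) × (62/97) × (10/97) ≈ 0.0140201
dutch: (44/141) × (4/44) × (35/44) × (12/44) ≈ 0.00615439
Highest score → english.

english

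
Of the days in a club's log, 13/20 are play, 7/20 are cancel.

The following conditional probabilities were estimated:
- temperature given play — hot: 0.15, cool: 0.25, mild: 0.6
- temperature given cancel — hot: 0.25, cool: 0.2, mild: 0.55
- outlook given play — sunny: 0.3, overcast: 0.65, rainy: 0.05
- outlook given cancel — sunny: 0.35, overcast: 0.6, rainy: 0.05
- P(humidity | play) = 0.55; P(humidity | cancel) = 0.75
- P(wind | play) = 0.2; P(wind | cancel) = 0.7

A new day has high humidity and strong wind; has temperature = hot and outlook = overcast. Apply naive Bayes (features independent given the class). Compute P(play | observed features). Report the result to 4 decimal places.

0.2019

play: 0.65 × 0.15 × 0.65 × 0.55 × 0.2 = 0.00697125
cancel: 0.35 × 0.25 × 0.6 × 0.75 × 0.7 = 0.0275625
P(play | x) = 0.00697125 / 0.03453375 ≈ 0.2019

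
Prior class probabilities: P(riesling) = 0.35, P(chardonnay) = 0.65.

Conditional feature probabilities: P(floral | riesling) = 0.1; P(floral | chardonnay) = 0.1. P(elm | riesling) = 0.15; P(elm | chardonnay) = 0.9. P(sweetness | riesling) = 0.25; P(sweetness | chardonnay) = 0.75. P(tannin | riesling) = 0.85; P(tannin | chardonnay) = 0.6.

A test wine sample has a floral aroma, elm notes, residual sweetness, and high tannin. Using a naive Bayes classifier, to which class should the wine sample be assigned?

chardonnay

riesling: 0.35 × 0.1 × 0.15 × 0.25 × 0.85 = 0.001115625
chardonnay: 0.65 × 0.1 × 0.9 × 0.75 × 0.6 = 0.026325
Highest score → chardonnay.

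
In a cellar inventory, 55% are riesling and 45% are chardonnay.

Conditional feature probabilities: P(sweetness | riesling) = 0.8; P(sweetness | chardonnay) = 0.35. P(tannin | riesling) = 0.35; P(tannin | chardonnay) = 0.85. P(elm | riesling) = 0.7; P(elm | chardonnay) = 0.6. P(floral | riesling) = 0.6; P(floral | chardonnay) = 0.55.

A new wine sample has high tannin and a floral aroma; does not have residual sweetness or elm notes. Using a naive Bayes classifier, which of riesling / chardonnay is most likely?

riesling: 0.55 × (1−0.8) × 0.35 × (1−0.7) × 0.6 = 0.00693
chardonnay: 0.45 × (1−0.35) × 0.85 × (1−0.6) × 0.55 = 0.0546975
Highest score → chardonnay.

chardonnay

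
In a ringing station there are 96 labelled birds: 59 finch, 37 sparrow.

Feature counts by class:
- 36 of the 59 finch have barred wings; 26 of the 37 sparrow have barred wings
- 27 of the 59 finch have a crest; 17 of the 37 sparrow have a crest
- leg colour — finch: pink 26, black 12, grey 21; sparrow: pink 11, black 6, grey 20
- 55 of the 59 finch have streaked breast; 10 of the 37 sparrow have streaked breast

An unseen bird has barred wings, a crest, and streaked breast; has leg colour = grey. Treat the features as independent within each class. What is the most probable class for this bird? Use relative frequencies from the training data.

finch

finch: (59/96) × (36/59) × (27/59) × (21/59) × (55/59) ≈ 0.0569405
sparrow: (37/96) × (26/37) × (17/37) × (20/37) × (10/37) ≈ 0.0181792
Highest score → finch.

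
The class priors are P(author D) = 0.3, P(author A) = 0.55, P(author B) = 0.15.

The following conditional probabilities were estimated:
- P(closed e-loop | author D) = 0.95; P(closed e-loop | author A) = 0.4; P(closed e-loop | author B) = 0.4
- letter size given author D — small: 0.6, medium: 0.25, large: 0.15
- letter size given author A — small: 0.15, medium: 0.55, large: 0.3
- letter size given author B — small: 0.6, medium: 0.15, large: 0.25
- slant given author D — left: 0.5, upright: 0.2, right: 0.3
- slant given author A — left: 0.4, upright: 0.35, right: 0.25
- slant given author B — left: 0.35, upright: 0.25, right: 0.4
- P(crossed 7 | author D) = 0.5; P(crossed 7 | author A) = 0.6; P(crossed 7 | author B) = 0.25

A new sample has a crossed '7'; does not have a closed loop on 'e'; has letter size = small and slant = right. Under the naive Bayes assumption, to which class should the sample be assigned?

author A

author D: 0.3 × (1−0.95) × 0.6 × 0.3 × 0.5 = 0.00135
author A: 0.55 × (1−0.4) × 0.15 × 0.25 × 0.6 = 0.007425
author B: 0.15 × (1−0.4) × 0.6 × 0.4 × 0.25 = 0.0054
Highest score → author A.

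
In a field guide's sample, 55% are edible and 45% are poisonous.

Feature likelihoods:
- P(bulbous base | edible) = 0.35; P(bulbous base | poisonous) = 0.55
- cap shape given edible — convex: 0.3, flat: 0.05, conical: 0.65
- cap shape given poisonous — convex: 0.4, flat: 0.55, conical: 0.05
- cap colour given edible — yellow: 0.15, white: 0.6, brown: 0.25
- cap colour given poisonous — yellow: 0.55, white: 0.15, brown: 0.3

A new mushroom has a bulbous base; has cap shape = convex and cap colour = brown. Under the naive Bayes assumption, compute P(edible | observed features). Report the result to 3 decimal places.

0.327

edible: 0.55 × 0.35 × 0.3 × 0.25 = 0.0144375
poisonous: 0.45 × 0.55 × 0.4 × 0.3 = 0.0297
P(edible | x) = 0.0144375 / 0.0441375 ≈ 0.327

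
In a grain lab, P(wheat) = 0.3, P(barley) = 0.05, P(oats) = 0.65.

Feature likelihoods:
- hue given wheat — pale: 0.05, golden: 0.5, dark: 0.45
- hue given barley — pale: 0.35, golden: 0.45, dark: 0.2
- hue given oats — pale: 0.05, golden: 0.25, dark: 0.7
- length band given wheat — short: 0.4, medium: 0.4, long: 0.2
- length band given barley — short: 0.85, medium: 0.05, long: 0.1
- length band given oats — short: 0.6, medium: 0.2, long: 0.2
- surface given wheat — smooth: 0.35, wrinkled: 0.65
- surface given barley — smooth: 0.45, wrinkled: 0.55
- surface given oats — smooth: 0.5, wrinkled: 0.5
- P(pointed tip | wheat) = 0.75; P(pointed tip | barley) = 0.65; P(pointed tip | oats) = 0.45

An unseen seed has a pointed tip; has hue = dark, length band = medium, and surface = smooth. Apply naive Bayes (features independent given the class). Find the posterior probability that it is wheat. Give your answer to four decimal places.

0.4074

wheat: 0.3 × 0.45 × 0.4 × 0.35 × 0.75 = 0.014175
barley: 0.05 × 0.2 × 0.05 × 0.45 × 0.65 = 0.00014625
oats: 0.65 × 0.7 × 0.2 × 0.5 × 0.45 = 0.020475
P(wheat | x) = 0.014175 / 0.03479625 ≈ 0.4074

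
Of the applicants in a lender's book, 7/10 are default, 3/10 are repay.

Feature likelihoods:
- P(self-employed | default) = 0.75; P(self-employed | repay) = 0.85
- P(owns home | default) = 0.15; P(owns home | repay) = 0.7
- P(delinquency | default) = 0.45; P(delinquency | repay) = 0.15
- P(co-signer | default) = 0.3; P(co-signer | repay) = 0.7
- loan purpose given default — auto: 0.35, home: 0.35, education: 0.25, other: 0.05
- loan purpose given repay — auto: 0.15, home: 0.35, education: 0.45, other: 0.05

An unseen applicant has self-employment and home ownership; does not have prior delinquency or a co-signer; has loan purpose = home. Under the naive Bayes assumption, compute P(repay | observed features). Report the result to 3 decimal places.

0.600

default: 0.7 × 0.75 × 0.15 × (1−0.45) × (1−0.3) × 0.35 = 0.0106115625
repay: 0.3 × 0.85 × 0.7 × (1−0.15) × (1−0.7) × 0.35 = 0.015931125
P(repay | x) = 0.015931125 / 0.0265426875 ≈ 0.600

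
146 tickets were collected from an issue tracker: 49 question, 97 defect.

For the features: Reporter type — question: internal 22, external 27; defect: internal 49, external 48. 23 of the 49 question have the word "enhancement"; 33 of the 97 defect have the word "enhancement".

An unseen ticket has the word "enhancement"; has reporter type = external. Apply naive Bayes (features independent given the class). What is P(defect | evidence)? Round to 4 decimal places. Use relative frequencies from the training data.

0.5630

question: (49/146) × (27/49) × (23/49) ≈ 0.0868046
defect: (97/146) × (48/97) × (33/97) ≈ 0.111849
P(defect | x) = 0.111849 / 0.1986536 ≈ 0.5630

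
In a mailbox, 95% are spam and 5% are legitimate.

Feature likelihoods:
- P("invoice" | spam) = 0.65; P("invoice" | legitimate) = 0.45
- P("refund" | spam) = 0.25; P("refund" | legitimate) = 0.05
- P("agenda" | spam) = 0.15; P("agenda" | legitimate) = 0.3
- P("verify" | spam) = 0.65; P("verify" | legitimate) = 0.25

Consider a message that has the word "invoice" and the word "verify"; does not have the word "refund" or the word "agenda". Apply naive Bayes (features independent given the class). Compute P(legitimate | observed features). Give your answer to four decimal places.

spam: 0.95 × 0.65 × (1−0.25) × (1−0.15) × 0.65 = 0.2558765625
legitimate: 0.05 × 0.45 × (1−0.05) × (1−0.3) × 0.25 = 0.003740625
P(legitimate | x) = 0.003740625 / 0.2596171875 ≈ 0.0144

0.0144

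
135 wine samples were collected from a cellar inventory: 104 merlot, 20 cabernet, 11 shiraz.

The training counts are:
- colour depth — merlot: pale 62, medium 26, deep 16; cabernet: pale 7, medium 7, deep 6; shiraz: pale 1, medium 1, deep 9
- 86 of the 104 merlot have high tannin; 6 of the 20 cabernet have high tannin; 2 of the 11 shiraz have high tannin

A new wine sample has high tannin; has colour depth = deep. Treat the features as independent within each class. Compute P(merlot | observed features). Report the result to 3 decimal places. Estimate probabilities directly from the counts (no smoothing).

0.794

merlot: (104/135) × (16/104) × (86/104) ≈ 0.0980057
cabernet: (20/135) × (6/20) × (6/20) ≈ 0.0133333
shiraz: (11/135) × (9/11) × (2/11) ≈ 0.0121212
P(merlot | x) = 0.0980057 / 0.1234602 ≈ 0.794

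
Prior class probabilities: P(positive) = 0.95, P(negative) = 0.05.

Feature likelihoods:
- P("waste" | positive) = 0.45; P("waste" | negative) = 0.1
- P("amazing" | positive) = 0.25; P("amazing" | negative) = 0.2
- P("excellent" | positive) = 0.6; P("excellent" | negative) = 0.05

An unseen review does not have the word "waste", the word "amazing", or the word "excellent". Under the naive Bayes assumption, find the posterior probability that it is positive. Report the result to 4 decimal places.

0.8209

positive: 0.95 × (1−0.45) × (1−0.25) × (1−0.6) = 0.15675
negative: 0.05 × (1−0.1) × (1−0.2) × (1−0.05) = 0.0342
P(positive | x) = 0.15675 / 0.19095 ≈ 0.8209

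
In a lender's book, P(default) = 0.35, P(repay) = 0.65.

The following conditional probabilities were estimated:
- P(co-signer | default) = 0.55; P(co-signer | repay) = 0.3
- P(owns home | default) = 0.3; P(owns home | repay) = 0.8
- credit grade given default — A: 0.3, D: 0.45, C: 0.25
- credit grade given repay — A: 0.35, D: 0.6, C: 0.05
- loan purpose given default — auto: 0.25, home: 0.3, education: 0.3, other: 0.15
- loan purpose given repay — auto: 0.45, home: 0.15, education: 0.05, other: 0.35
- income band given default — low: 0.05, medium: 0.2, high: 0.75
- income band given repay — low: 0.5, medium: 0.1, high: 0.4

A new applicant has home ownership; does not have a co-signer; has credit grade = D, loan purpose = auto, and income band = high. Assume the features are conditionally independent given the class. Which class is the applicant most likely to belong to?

repay

default: 0.35 × (1−0.55) × 0.3 × 0.45 × 0.25 × 0.75 = 0.00398671875
repay: 0.65 × (1−0.3) × 0.8 × 0.6 × 0.45 × 0.4 = 0.039312
Highest score → repay.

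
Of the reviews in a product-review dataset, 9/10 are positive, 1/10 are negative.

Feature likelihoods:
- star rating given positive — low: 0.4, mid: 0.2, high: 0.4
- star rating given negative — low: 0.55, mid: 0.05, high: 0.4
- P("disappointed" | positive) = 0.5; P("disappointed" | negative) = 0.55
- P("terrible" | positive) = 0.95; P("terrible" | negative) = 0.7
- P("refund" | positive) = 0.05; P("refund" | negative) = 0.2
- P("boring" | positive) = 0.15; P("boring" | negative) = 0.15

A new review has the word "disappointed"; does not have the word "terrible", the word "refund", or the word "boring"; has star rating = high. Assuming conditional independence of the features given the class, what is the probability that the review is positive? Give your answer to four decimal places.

positive: 0.9 × 0.4 × 0.5 × (1−0.95) × (1−0.05) × (1−0.15) = 0.0072675
negative: 0.1 × 0.4 × 0.55 × (1−0.7) × (1−0.2) × (1−0.15) = 0.004488
P(positive | x) = 0.0072675 / 0.0117555 ≈ 0.6182

0.6182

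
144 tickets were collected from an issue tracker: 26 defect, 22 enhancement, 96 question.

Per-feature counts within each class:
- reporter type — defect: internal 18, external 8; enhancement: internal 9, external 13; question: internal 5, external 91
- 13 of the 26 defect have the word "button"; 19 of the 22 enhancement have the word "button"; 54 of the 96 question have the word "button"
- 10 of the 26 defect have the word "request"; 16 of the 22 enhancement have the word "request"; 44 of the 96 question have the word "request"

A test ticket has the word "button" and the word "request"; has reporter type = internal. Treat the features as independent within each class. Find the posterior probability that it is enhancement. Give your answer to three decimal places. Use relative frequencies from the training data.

0.543

defect: (26/144) × (18/26) × (13/26) × (10/26) ≈ 0.0240385
enhancement: (22/144) × (9/22) × (19/22) × (16/22) ≈ 0.0392562
question: (96/144) × (5/96) × (54/96) × (44/96) ≈ 0.00895182
P(enhancement | x) = 0.0392562 / 0.07224652 ≈ 0.543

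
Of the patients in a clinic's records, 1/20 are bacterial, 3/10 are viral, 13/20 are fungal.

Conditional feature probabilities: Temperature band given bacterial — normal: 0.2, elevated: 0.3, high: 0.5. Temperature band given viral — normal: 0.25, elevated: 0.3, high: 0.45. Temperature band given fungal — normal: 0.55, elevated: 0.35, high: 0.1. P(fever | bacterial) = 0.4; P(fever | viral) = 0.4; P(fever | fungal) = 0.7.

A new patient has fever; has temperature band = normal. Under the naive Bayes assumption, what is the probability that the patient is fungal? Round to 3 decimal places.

0.880

bacterial: 0.05 × 0.2 × 0.4 = 0.004
viral: 0.3 × 0.25 × 0.4 = 0.03
fungal: 0.65 × 0.55 × 0.7 = 0.25025
P(fungal | x) = 0.25025 / 0.28425 ≈ 0.880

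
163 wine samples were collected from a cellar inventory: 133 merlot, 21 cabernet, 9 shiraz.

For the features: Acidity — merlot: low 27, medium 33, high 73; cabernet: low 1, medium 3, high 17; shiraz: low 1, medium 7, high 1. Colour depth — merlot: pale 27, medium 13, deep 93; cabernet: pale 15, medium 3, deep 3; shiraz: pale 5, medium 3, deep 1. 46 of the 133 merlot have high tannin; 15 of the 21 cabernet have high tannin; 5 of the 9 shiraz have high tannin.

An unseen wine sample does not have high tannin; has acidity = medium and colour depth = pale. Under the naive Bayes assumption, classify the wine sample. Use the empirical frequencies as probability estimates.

merlot: (133/163) × (33/133) × (27/133) × (87/133) ≈ 0.0268848
cabernet: (21/163) × (3/21) × (15/21) × (6/21) ≈ 0.0037561
shiraz: (9/163) × (7/9) × (5/9) × (4/9) ≈ 0.0106037
Highest score → merlot.

merlot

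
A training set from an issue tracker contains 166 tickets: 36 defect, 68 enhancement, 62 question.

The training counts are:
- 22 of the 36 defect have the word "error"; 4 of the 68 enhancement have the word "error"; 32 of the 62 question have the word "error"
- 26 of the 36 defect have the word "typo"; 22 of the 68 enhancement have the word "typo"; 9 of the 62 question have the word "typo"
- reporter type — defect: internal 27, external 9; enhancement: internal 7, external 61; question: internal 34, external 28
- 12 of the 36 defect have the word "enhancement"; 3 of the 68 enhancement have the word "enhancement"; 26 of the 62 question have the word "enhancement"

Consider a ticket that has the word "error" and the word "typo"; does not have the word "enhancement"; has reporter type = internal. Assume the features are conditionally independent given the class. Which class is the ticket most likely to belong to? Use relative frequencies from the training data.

defect

defect: (36/166) × (22/36) × (26/36) × (27/36) × (24/36) ≈ 0.0478581
enhancement: (68/166) × (4/68) × (22/68) × (7/68) × (65/68) ≈ 0.000767113
question: (62/166) × (32/62) × (9/62) × (34/62) × (36/62) ≈ 0.00891027
Highest score → defect.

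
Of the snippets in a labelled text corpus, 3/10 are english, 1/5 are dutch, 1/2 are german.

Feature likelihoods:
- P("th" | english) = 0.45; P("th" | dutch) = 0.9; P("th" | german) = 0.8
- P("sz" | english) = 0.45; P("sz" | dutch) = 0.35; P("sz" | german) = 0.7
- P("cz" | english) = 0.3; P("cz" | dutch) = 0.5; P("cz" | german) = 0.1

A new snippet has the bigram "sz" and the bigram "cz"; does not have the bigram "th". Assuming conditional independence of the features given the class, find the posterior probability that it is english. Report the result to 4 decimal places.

english: 0.3 × (1−0.45) × 0.45 × 0.3 = 0.022275
dutch: 0.2 × (1−0.9) × 0.35 × 0.5 = 0.0035
german: 0.5 × (1−0.8) × 0.7 × 0.1 = 0.007
P(english | x) = 0.022275 / 0.032775 ≈ 0.6796

0.6796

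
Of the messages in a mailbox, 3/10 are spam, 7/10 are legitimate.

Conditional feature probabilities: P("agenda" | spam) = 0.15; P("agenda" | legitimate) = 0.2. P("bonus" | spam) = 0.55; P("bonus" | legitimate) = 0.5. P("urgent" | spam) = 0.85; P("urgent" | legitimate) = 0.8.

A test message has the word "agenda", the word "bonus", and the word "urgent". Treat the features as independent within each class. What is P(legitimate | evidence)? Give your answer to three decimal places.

0.727

spam: 0.3 × 0.15 × 0.55 × 0.85 = 0.0210375
legitimate: 0.7 × 0.2 × 0.5 × 0.8 = 0.056
P(legitimate | x) = 0.056 / 0.0770375 ≈ 0.727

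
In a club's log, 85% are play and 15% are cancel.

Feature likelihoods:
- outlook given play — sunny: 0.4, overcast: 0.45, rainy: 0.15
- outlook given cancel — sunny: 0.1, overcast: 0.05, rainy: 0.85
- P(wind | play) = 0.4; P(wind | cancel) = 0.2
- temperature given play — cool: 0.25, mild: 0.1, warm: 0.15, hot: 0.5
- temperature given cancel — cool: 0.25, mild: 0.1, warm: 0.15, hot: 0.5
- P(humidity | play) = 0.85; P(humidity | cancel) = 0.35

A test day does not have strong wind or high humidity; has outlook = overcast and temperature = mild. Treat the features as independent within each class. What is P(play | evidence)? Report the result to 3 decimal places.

0.898

play: 0.85 × 0.45 × (1−0.4) × 0.1 × (1−0.85) = 0.0034425
cancel: 0.15 × 0.05 × (1−0.2) × 0.1 × (1−0.35) = 0.00039
P(play | x) = 0.0034425 / 0.0038325 ≈ 0.898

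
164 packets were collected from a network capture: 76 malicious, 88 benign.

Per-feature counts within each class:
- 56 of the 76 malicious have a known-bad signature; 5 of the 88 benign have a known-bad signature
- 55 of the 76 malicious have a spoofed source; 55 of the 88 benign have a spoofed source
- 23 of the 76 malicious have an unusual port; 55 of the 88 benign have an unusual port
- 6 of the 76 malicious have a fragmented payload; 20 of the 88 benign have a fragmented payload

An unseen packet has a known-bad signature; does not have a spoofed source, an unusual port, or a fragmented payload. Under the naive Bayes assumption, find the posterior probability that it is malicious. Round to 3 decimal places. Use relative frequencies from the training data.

0.948

malicious: (76/164) × (56/76) × (21/76) × (53/76) × (70/76) ≈ 0.0606033
benign: (88/164) × (5/88) × (33/88) × (33/88) × (68/88) ≈ 0.00331295
P(malicious | x) = 0.0606033 / 0.06391625 ≈ 0.948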